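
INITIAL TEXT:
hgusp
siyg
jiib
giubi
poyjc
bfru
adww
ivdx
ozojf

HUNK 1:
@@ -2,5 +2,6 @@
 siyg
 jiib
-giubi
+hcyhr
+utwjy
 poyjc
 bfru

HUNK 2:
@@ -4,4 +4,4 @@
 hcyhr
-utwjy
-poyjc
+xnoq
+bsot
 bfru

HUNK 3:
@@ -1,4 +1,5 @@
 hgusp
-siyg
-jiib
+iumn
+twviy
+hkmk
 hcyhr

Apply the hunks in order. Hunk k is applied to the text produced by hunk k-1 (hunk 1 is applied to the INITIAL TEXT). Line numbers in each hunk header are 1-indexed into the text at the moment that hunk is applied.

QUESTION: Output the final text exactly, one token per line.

Hunk 1: at line 2 remove [giubi] add [hcyhr,utwjy] -> 10 lines: hgusp siyg jiib hcyhr utwjy poyjc bfru adww ivdx ozojf
Hunk 2: at line 4 remove [utwjy,poyjc] add [xnoq,bsot] -> 10 lines: hgusp siyg jiib hcyhr xnoq bsot bfru adww ivdx ozojf
Hunk 3: at line 1 remove [siyg,jiib] add [iumn,twviy,hkmk] -> 11 lines: hgusp iumn twviy hkmk hcyhr xnoq bsot bfru adww ivdx ozojf

Answer: hgusp
iumn
twviy
hkmk
hcyhr
xnoq
bsot
bfru
adww
ivdx
ozojf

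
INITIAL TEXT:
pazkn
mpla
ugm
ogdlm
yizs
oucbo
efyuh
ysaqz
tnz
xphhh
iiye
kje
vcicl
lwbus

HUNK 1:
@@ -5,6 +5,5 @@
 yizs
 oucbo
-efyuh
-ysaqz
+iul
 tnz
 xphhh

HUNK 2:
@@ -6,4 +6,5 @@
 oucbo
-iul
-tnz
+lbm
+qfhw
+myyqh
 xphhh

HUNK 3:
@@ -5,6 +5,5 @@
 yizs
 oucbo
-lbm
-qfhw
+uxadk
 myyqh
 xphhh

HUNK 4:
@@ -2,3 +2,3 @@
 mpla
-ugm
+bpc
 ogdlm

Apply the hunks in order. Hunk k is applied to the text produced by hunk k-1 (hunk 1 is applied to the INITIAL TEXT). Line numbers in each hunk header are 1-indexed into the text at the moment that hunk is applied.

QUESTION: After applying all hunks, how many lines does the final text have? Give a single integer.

Hunk 1: at line 5 remove [efyuh,ysaqz] add [iul] -> 13 lines: pazkn mpla ugm ogdlm yizs oucbo iul tnz xphhh iiye kje vcicl lwbus
Hunk 2: at line 6 remove [iul,tnz] add [lbm,qfhw,myyqh] -> 14 lines: pazkn mpla ugm ogdlm yizs oucbo lbm qfhw myyqh xphhh iiye kje vcicl lwbus
Hunk 3: at line 5 remove [lbm,qfhw] add [uxadk] -> 13 lines: pazkn mpla ugm ogdlm yizs oucbo uxadk myyqh xphhh iiye kje vcicl lwbus
Hunk 4: at line 2 remove [ugm] add [bpc] -> 13 lines: pazkn mpla bpc ogdlm yizs oucbo uxadk myyqh xphhh iiye kje vcicl lwbus
Final line count: 13

Answer: 13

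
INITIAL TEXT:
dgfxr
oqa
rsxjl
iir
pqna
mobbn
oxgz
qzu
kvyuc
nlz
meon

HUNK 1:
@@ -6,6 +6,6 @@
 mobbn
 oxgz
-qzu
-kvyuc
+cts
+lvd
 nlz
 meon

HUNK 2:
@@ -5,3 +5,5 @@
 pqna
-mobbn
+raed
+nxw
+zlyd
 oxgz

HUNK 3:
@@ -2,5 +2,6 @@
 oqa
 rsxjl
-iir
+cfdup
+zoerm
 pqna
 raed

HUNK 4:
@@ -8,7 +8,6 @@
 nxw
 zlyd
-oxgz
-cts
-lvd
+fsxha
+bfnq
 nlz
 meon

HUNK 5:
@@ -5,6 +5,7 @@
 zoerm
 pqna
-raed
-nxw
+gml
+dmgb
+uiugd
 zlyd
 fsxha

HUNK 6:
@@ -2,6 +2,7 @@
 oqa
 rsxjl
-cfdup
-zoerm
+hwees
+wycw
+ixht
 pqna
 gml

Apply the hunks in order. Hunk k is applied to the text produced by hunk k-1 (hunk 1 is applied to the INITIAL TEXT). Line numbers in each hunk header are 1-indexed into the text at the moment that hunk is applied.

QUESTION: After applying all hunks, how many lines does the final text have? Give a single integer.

Answer: 15

Derivation:
Hunk 1: at line 6 remove [qzu,kvyuc] add [cts,lvd] -> 11 lines: dgfxr oqa rsxjl iir pqna mobbn oxgz cts lvd nlz meon
Hunk 2: at line 5 remove [mobbn] add [raed,nxw,zlyd] -> 13 lines: dgfxr oqa rsxjl iir pqna raed nxw zlyd oxgz cts lvd nlz meon
Hunk 3: at line 2 remove [iir] add [cfdup,zoerm] -> 14 lines: dgfxr oqa rsxjl cfdup zoerm pqna raed nxw zlyd oxgz cts lvd nlz meon
Hunk 4: at line 8 remove [oxgz,cts,lvd] add [fsxha,bfnq] -> 13 lines: dgfxr oqa rsxjl cfdup zoerm pqna raed nxw zlyd fsxha bfnq nlz meon
Hunk 5: at line 5 remove [raed,nxw] add [gml,dmgb,uiugd] -> 14 lines: dgfxr oqa rsxjl cfdup zoerm pqna gml dmgb uiugd zlyd fsxha bfnq nlz meon
Hunk 6: at line 2 remove [cfdup,zoerm] add [hwees,wycw,ixht] -> 15 lines: dgfxr oqa rsxjl hwees wycw ixht pqna gml dmgb uiugd zlyd fsxha bfnq nlz meon
Final line count: 15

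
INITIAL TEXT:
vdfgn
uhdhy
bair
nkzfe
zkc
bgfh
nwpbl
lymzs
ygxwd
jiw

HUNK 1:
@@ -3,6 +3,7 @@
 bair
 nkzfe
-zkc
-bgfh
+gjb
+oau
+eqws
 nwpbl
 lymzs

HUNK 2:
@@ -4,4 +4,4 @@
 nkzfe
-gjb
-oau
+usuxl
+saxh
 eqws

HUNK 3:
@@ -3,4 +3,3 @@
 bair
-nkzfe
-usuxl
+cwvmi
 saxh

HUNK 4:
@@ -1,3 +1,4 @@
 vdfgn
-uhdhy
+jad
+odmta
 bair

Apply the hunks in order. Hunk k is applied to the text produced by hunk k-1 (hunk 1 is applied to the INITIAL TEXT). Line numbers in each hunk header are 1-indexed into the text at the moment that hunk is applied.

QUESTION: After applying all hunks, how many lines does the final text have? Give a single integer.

Answer: 11

Derivation:
Hunk 1: at line 3 remove [zkc,bgfh] add [gjb,oau,eqws] -> 11 lines: vdfgn uhdhy bair nkzfe gjb oau eqws nwpbl lymzs ygxwd jiw
Hunk 2: at line 4 remove [gjb,oau] add [usuxl,saxh] -> 11 lines: vdfgn uhdhy bair nkzfe usuxl saxh eqws nwpbl lymzs ygxwd jiw
Hunk 3: at line 3 remove [nkzfe,usuxl] add [cwvmi] -> 10 lines: vdfgn uhdhy bair cwvmi saxh eqws nwpbl lymzs ygxwd jiw
Hunk 4: at line 1 remove [uhdhy] add [jad,odmta] -> 11 lines: vdfgn jad odmta bair cwvmi saxh eqws nwpbl lymzs ygxwd jiw
Final line count: 11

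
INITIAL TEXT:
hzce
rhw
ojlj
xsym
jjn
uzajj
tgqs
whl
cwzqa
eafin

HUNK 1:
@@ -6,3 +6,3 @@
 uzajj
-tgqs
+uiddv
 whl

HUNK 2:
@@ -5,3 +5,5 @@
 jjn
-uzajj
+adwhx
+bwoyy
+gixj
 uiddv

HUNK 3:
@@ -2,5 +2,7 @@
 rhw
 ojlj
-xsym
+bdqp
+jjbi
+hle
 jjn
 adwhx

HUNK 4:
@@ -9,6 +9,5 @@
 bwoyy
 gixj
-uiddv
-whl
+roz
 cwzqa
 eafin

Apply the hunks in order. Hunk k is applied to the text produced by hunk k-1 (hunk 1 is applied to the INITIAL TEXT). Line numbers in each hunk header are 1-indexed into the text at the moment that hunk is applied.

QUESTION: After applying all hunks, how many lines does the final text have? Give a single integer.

Hunk 1: at line 6 remove [tgqs] add [uiddv] -> 10 lines: hzce rhw ojlj xsym jjn uzajj uiddv whl cwzqa eafin
Hunk 2: at line 5 remove [uzajj] add [adwhx,bwoyy,gixj] -> 12 lines: hzce rhw ojlj xsym jjn adwhx bwoyy gixj uiddv whl cwzqa eafin
Hunk 3: at line 2 remove [xsym] add [bdqp,jjbi,hle] -> 14 lines: hzce rhw ojlj bdqp jjbi hle jjn adwhx bwoyy gixj uiddv whl cwzqa eafin
Hunk 4: at line 9 remove [uiddv,whl] add [roz] -> 13 lines: hzce rhw ojlj bdqp jjbi hle jjn adwhx bwoyy gixj roz cwzqa eafin
Final line count: 13

Answer: 13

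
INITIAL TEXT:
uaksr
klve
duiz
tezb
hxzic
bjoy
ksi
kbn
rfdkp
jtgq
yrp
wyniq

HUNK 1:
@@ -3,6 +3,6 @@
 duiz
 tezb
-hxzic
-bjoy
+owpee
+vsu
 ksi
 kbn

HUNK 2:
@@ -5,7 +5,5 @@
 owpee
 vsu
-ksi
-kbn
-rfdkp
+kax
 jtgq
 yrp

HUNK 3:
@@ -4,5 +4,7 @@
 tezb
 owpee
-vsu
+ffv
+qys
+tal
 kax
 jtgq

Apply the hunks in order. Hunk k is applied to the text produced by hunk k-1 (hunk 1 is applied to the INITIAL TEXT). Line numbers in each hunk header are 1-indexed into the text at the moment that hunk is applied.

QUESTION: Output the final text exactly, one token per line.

Hunk 1: at line 3 remove [hxzic,bjoy] add [owpee,vsu] -> 12 lines: uaksr klve duiz tezb owpee vsu ksi kbn rfdkp jtgq yrp wyniq
Hunk 2: at line 5 remove [ksi,kbn,rfdkp] add [kax] -> 10 lines: uaksr klve duiz tezb owpee vsu kax jtgq yrp wyniq
Hunk 3: at line 4 remove [vsu] add [ffv,qys,tal] -> 12 lines: uaksr klve duiz tezb owpee ffv qys tal kax jtgq yrp wyniq

Answer: uaksr
klve
duiz
tezb
owpee
ffv
qys
tal
kax
jtgq
yrp
wyniq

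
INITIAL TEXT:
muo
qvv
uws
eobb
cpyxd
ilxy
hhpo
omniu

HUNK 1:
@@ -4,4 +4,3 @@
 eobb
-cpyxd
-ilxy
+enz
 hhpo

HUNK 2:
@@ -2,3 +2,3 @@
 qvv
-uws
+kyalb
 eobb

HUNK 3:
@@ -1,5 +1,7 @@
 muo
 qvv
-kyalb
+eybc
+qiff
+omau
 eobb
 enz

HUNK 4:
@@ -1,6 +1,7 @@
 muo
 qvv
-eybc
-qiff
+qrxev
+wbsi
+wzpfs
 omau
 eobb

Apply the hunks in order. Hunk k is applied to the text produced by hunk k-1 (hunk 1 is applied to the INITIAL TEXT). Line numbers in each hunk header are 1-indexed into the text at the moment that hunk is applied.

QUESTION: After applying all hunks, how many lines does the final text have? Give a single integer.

Hunk 1: at line 4 remove [cpyxd,ilxy] add [enz] -> 7 lines: muo qvv uws eobb enz hhpo omniu
Hunk 2: at line 2 remove [uws] add [kyalb] -> 7 lines: muo qvv kyalb eobb enz hhpo omniu
Hunk 3: at line 1 remove [kyalb] add [eybc,qiff,omau] -> 9 lines: muo qvv eybc qiff omau eobb enz hhpo omniu
Hunk 4: at line 1 remove [eybc,qiff] add [qrxev,wbsi,wzpfs] -> 10 lines: muo qvv qrxev wbsi wzpfs omau eobb enz hhpo omniu
Final line count: 10

Answer: 10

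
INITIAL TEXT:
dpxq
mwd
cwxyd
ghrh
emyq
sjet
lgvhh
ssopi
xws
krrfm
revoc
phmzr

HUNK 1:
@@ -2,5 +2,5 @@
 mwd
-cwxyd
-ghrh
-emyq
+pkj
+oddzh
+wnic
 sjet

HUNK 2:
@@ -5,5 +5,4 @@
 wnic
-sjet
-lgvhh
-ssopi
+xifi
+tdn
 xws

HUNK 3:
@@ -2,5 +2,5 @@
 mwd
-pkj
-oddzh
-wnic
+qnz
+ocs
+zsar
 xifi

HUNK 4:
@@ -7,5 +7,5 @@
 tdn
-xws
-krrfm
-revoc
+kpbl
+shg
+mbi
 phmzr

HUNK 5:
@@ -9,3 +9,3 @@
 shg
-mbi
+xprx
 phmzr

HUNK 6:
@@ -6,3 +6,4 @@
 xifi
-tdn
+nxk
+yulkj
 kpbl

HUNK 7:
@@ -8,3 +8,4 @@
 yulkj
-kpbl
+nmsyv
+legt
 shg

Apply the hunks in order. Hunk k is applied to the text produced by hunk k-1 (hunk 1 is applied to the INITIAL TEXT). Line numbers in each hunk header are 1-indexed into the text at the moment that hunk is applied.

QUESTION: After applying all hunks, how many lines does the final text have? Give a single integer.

Hunk 1: at line 2 remove [cwxyd,ghrh,emyq] add [pkj,oddzh,wnic] -> 12 lines: dpxq mwd pkj oddzh wnic sjet lgvhh ssopi xws krrfm revoc phmzr
Hunk 2: at line 5 remove [sjet,lgvhh,ssopi] add [xifi,tdn] -> 11 lines: dpxq mwd pkj oddzh wnic xifi tdn xws krrfm revoc phmzr
Hunk 3: at line 2 remove [pkj,oddzh,wnic] add [qnz,ocs,zsar] -> 11 lines: dpxq mwd qnz ocs zsar xifi tdn xws krrfm revoc phmzr
Hunk 4: at line 7 remove [xws,krrfm,revoc] add [kpbl,shg,mbi] -> 11 lines: dpxq mwd qnz ocs zsar xifi tdn kpbl shg mbi phmzr
Hunk 5: at line 9 remove [mbi] add [xprx] -> 11 lines: dpxq mwd qnz ocs zsar xifi tdn kpbl shg xprx phmzr
Hunk 6: at line 6 remove [tdn] add [nxk,yulkj] -> 12 lines: dpxq mwd qnz ocs zsar xifi nxk yulkj kpbl shg xprx phmzr
Hunk 7: at line 8 remove [kpbl] add [nmsyv,legt] -> 13 lines: dpxq mwd qnz ocs zsar xifi nxk yulkj nmsyv legt shg xprx phmzr
Final line count: 13

Answer: 13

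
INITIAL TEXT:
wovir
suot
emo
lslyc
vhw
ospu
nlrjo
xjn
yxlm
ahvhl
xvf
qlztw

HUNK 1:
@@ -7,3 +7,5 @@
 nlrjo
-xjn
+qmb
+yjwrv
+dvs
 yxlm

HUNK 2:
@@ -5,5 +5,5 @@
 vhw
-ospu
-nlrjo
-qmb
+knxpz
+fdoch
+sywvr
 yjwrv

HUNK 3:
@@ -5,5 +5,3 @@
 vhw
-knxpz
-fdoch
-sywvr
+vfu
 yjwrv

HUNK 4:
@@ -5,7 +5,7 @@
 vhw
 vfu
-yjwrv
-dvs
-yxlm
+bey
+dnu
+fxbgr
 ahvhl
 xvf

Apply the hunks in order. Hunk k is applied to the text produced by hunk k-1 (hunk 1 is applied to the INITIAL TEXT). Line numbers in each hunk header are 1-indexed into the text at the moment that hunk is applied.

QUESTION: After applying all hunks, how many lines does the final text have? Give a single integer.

Answer: 12

Derivation:
Hunk 1: at line 7 remove [xjn] add [qmb,yjwrv,dvs] -> 14 lines: wovir suot emo lslyc vhw ospu nlrjo qmb yjwrv dvs yxlm ahvhl xvf qlztw
Hunk 2: at line 5 remove [ospu,nlrjo,qmb] add [knxpz,fdoch,sywvr] -> 14 lines: wovir suot emo lslyc vhw knxpz fdoch sywvr yjwrv dvs yxlm ahvhl xvf qlztw
Hunk 3: at line 5 remove [knxpz,fdoch,sywvr] add [vfu] -> 12 lines: wovir suot emo lslyc vhw vfu yjwrv dvs yxlm ahvhl xvf qlztw
Hunk 4: at line 5 remove [yjwrv,dvs,yxlm] add [bey,dnu,fxbgr] -> 12 lines: wovir suot emo lslyc vhw vfu bey dnu fxbgr ahvhl xvf qlztw
Final line count: 12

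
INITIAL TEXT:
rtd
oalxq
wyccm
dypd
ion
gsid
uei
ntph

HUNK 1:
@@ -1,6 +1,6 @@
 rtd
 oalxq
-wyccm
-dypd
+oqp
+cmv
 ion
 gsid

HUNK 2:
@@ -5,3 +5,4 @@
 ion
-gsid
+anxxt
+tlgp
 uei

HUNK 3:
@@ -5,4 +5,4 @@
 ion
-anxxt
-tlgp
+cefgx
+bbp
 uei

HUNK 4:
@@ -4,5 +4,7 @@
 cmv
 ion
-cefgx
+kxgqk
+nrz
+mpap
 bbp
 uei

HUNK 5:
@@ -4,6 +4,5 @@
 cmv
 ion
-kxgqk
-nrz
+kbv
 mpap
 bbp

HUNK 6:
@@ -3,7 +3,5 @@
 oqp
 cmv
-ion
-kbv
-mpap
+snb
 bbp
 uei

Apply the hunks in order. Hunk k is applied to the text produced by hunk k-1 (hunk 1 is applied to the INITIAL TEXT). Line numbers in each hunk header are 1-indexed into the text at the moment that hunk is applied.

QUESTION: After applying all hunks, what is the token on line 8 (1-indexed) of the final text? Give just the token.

Answer: ntph

Derivation:
Hunk 1: at line 1 remove [wyccm,dypd] add [oqp,cmv] -> 8 lines: rtd oalxq oqp cmv ion gsid uei ntph
Hunk 2: at line 5 remove [gsid] add [anxxt,tlgp] -> 9 lines: rtd oalxq oqp cmv ion anxxt tlgp uei ntph
Hunk 3: at line 5 remove [anxxt,tlgp] add [cefgx,bbp] -> 9 lines: rtd oalxq oqp cmv ion cefgx bbp uei ntph
Hunk 4: at line 4 remove [cefgx] add [kxgqk,nrz,mpap] -> 11 lines: rtd oalxq oqp cmv ion kxgqk nrz mpap bbp uei ntph
Hunk 5: at line 4 remove [kxgqk,nrz] add [kbv] -> 10 lines: rtd oalxq oqp cmv ion kbv mpap bbp uei ntph
Hunk 6: at line 3 remove [ion,kbv,mpap] add [snb] -> 8 lines: rtd oalxq oqp cmv snb bbp uei ntph
Final line 8: ntph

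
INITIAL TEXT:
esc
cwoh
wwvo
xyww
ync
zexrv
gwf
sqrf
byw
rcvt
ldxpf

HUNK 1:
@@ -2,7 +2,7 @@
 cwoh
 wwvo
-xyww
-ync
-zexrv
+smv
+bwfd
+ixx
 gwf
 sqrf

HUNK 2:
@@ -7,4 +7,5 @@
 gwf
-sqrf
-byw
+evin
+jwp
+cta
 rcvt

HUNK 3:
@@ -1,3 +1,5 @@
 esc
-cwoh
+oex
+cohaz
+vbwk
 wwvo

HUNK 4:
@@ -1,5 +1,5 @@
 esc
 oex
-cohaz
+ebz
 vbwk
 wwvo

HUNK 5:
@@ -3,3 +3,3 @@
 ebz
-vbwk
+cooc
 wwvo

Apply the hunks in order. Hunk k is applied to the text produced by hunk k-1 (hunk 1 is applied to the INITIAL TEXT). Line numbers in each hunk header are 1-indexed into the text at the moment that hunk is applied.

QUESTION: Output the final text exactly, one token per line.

Hunk 1: at line 2 remove [xyww,ync,zexrv] add [smv,bwfd,ixx] -> 11 lines: esc cwoh wwvo smv bwfd ixx gwf sqrf byw rcvt ldxpf
Hunk 2: at line 7 remove [sqrf,byw] add [evin,jwp,cta] -> 12 lines: esc cwoh wwvo smv bwfd ixx gwf evin jwp cta rcvt ldxpf
Hunk 3: at line 1 remove [cwoh] add [oex,cohaz,vbwk] -> 14 lines: esc oex cohaz vbwk wwvo smv bwfd ixx gwf evin jwp cta rcvt ldxpf
Hunk 4: at line 1 remove [cohaz] add [ebz] -> 14 lines: esc oex ebz vbwk wwvo smv bwfd ixx gwf evin jwp cta rcvt ldxpf
Hunk 5: at line 3 remove [vbwk] add [cooc] -> 14 lines: esc oex ebz cooc wwvo smv bwfd ixx gwf evin jwp cta rcvt ldxpf

Answer: esc
oex
ebz
cooc
wwvo
smv
bwfd
ixx
gwf
evin
jwp
cta
rcvt
ldxpf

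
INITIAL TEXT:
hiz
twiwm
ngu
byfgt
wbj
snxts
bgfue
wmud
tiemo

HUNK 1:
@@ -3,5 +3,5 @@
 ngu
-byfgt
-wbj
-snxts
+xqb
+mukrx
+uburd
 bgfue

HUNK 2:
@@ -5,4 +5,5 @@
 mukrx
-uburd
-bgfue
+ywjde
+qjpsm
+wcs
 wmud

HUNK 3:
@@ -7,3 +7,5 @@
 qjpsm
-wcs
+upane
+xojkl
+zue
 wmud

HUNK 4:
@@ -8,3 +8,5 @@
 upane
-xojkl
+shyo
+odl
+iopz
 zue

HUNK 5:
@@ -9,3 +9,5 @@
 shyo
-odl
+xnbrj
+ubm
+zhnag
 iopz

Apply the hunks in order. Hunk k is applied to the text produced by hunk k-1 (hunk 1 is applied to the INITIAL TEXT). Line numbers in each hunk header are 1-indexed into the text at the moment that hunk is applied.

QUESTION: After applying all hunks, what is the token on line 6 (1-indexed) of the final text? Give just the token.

Hunk 1: at line 3 remove [byfgt,wbj,snxts] add [xqb,mukrx,uburd] -> 9 lines: hiz twiwm ngu xqb mukrx uburd bgfue wmud tiemo
Hunk 2: at line 5 remove [uburd,bgfue] add [ywjde,qjpsm,wcs] -> 10 lines: hiz twiwm ngu xqb mukrx ywjde qjpsm wcs wmud tiemo
Hunk 3: at line 7 remove [wcs] add [upane,xojkl,zue] -> 12 lines: hiz twiwm ngu xqb mukrx ywjde qjpsm upane xojkl zue wmud tiemo
Hunk 4: at line 8 remove [xojkl] add [shyo,odl,iopz] -> 14 lines: hiz twiwm ngu xqb mukrx ywjde qjpsm upane shyo odl iopz zue wmud tiemo
Hunk 5: at line 9 remove [odl] add [xnbrj,ubm,zhnag] -> 16 lines: hiz twiwm ngu xqb mukrx ywjde qjpsm upane shyo xnbrj ubm zhnag iopz zue wmud tiemo
Final line 6: ywjde

Answer: ywjde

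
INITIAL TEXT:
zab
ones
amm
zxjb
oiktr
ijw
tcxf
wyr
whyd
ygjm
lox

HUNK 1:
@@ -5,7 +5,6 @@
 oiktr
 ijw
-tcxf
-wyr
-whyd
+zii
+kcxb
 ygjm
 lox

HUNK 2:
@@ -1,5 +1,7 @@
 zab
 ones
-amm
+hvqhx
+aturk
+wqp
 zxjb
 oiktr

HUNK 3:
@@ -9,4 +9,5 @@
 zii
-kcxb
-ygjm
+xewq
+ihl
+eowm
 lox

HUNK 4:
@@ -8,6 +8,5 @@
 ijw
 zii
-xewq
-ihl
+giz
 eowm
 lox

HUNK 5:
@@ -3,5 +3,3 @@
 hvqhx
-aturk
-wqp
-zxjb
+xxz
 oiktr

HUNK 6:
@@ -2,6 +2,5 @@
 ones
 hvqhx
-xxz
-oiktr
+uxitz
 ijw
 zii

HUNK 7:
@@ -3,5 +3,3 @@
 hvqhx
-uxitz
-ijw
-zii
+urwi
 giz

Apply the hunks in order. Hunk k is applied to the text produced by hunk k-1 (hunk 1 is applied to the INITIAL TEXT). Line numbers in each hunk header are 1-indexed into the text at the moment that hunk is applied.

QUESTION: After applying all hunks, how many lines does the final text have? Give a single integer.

Hunk 1: at line 5 remove [tcxf,wyr,whyd] add [zii,kcxb] -> 10 lines: zab ones amm zxjb oiktr ijw zii kcxb ygjm lox
Hunk 2: at line 1 remove [amm] add [hvqhx,aturk,wqp] -> 12 lines: zab ones hvqhx aturk wqp zxjb oiktr ijw zii kcxb ygjm lox
Hunk 3: at line 9 remove [kcxb,ygjm] add [xewq,ihl,eowm] -> 13 lines: zab ones hvqhx aturk wqp zxjb oiktr ijw zii xewq ihl eowm lox
Hunk 4: at line 8 remove [xewq,ihl] add [giz] -> 12 lines: zab ones hvqhx aturk wqp zxjb oiktr ijw zii giz eowm lox
Hunk 5: at line 3 remove [aturk,wqp,zxjb] add [xxz] -> 10 lines: zab ones hvqhx xxz oiktr ijw zii giz eowm lox
Hunk 6: at line 2 remove [xxz,oiktr] add [uxitz] -> 9 lines: zab ones hvqhx uxitz ijw zii giz eowm lox
Hunk 7: at line 3 remove [uxitz,ijw,zii] add [urwi] -> 7 lines: zab ones hvqhx urwi giz eowm lox
Final line count: 7

Answer: 7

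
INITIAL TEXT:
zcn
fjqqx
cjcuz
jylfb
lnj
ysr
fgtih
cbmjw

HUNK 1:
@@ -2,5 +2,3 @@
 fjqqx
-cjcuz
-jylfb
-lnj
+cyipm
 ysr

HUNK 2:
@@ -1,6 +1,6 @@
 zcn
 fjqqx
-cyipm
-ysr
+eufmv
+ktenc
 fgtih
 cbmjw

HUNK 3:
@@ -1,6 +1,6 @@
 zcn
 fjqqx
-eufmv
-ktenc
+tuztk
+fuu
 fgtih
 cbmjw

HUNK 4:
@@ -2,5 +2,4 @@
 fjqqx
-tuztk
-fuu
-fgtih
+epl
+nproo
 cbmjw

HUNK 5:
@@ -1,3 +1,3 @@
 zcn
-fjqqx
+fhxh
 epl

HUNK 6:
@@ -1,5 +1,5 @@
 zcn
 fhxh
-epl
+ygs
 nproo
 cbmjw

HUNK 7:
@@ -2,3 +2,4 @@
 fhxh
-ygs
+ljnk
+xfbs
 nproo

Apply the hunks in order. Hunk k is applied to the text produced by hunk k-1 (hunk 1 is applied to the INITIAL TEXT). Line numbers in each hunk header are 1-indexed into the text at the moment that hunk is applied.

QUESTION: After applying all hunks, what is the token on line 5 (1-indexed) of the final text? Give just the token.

Answer: nproo

Derivation:
Hunk 1: at line 2 remove [cjcuz,jylfb,lnj] add [cyipm] -> 6 lines: zcn fjqqx cyipm ysr fgtih cbmjw
Hunk 2: at line 1 remove [cyipm,ysr] add [eufmv,ktenc] -> 6 lines: zcn fjqqx eufmv ktenc fgtih cbmjw
Hunk 3: at line 1 remove [eufmv,ktenc] add [tuztk,fuu] -> 6 lines: zcn fjqqx tuztk fuu fgtih cbmjw
Hunk 4: at line 2 remove [tuztk,fuu,fgtih] add [epl,nproo] -> 5 lines: zcn fjqqx epl nproo cbmjw
Hunk 5: at line 1 remove [fjqqx] add [fhxh] -> 5 lines: zcn fhxh epl nproo cbmjw
Hunk 6: at line 1 remove [epl] add [ygs] -> 5 lines: zcn fhxh ygs nproo cbmjw
Hunk 7: at line 2 remove [ygs] add [ljnk,xfbs] -> 6 lines: zcn fhxh ljnk xfbs nproo cbmjw
Final line 5: nproo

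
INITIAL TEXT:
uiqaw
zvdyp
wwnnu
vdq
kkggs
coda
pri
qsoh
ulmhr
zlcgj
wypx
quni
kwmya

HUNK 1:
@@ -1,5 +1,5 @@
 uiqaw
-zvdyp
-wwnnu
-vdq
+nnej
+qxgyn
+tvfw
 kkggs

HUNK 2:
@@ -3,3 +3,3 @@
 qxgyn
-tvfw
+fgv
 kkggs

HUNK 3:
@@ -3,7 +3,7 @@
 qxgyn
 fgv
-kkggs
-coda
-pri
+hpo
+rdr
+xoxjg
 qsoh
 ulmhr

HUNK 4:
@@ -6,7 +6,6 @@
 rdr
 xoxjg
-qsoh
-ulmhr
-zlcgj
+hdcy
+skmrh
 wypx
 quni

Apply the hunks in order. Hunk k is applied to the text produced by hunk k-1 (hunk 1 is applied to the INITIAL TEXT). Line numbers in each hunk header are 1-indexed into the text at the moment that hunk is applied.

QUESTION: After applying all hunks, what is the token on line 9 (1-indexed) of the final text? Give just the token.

Answer: skmrh

Derivation:
Hunk 1: at line 1 remove [zvdyp,wwnnu,vdq] add [nnej,qxgyn,tvfw] -> 13 lines: uiqaw nnej qxgyn tvfw kkggs coda pri qsoh ulmhr zlcgj wypx quni kwmya
Hunk 2: at line 3 remove [tvfw] add [fgv] -> 13 lines: uiqaw nnej qxgyn fgv kkggs coda pri qsoh ulmhr zlcgj wypx quni kwmya
Hunk 3: at line 3 remove [kkggs,coda,pri] add [hpo,rdr,xoxjg] -> 13 lines: uiqaw nnej qxgyn fgv hpo rdr xoxjg qsoh ulmhr zlcgj wypx quni kwmya
Hunk 4: at line 6 remove [qsoh,ulmhr,zlcgj] add [hdcy,skmrh] -> 12 lines: uiqaw nnej qxgyn fgv hpo rdr xoxjg hdcy skmrh wypx quni kwmya
Final line 9: skmrh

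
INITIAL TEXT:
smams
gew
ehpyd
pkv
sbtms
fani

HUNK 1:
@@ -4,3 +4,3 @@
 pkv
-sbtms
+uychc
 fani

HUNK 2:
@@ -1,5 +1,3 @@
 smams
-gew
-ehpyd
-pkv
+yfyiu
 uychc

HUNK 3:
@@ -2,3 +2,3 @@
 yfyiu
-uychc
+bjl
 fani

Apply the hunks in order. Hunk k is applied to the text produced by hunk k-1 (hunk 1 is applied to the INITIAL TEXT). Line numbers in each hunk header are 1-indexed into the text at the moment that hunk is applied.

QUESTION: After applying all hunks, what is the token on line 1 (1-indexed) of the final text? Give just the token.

Hunk 1: at line 4 remove [sbtms] add [uychc] -> 6 lines: smams gew ehpyd pkv uychc fani
Hunk 2: at line 1 remove [gew,ehpyd,pkv] add [yfyiu] -> 4 lines: smams yfyiu uychc fani
Hunk 3: at line 2 remove [uychc] add [bjl] -> 4 lines: smams yfyiu bjl fani
Final line 1: smams

Answer: smams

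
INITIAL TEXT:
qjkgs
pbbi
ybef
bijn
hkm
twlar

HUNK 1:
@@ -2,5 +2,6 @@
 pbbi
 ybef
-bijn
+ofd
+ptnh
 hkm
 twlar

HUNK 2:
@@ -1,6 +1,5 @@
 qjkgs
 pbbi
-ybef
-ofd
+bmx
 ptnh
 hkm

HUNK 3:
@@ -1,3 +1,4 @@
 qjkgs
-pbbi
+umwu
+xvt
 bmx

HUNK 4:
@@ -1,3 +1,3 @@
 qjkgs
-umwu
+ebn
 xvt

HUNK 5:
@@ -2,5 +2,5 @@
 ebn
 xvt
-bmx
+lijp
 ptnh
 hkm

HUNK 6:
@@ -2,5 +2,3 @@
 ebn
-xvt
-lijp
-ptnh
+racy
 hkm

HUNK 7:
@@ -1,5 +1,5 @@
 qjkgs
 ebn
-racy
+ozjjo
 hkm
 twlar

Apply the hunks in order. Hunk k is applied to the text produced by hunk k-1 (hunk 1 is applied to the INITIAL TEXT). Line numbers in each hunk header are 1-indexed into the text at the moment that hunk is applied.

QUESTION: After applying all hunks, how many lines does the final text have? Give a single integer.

Hunk 1: at line 2 remove [bijn] add [ofd,ptnh] -> 7 lines: qjkgs pbbi ybef ofd ptnh hkm twlar
Hunk 2: at line 1 remove [ybef,ofd] add [bmx] -> 6 lines: qjkgs pbbi bmx ptnh hkm twlar
Hunk 3: at line 1 remove [pbbi] add [umwu,xvt] -> 7 lines: qjkgs umwu xvt bmx ptnh hkm twlar
Hunk 4: at line 1 remove [umwu] add [ebn] -> 7 lines: qjkgs ebn xvt bmx ptnh hkm twlar
Hunk 5: at line 2 remove [bmx] add [lijp] -> 7 lines: qjkgs ebn xvt lijp ptnh hkm twlar
Hunk 6: at line 2 remove [xvt,lijp,ptnh] add [racy] -> 5 lines: qjkgs ebn racy hkm twlar
Hunk 7: at line 1 remove [racy] add [ozjjo] -> 5 lines: qjkgs ebn ozjjo hkm twlar
Final line count: 5

Answer: 5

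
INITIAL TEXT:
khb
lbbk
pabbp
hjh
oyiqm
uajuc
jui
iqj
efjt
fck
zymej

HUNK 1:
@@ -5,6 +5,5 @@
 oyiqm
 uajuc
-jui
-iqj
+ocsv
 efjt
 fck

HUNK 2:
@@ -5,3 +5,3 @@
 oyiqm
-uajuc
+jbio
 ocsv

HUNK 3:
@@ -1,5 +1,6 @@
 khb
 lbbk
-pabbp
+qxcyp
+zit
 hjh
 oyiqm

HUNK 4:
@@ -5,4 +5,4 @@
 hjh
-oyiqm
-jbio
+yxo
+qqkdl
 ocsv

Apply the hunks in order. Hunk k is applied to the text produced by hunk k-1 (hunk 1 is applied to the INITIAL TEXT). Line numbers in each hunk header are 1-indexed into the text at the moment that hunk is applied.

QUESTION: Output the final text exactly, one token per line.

Hunk 1: at line 5 remove [jui,iqj] add [ocsv] -> 10 lines: khb lbbk pabbp hjh oyiqm uajuc ocsv efjt fck zymej
Hunk 2: at line 5 remove [uajuc] add [jbio] -> 10 lines: khb lbbk pabbp hjh oyiqm jbio ocsv efjt fck zymej
Hunk 3: at line 1 remove [pabbp] add [qxcyp,zit] -> 11 lines: khb lbbk qxcyp zit hjh oyiqm jbio ocsv efjt fck zymej
Hunk 4: at line 5 remove [oyiqm,jbio] add [yxo,qqkdl] -> 11 lines: khb lbbk qxcyp zit hjh yxo qqkdl ocsv efjt fck zymej

Answer: khb
lbbk
qxcyp
zit
hjh
yxo
qqkdl
ocsv
efjt
fck
zymej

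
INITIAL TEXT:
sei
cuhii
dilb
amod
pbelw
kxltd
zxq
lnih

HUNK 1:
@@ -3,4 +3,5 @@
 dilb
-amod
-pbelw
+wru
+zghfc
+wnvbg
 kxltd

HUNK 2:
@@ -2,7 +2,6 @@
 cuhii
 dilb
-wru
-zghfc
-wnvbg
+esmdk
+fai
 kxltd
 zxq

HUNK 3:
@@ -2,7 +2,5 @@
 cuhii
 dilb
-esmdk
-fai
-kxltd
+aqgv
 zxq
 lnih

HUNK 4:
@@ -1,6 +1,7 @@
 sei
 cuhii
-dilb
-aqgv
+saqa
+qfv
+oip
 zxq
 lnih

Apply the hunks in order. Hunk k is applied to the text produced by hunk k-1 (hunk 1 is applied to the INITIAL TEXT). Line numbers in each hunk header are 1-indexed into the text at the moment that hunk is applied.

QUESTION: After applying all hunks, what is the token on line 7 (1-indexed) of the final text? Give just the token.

Hunk 1: at line 3 remove [amod,pbelw] add [wru,zghfc,wnvbg] -> 9 lines: sei cuhii dilb wru zghfc wnvbg kxltd zxq lnih
Hunk 2: at line 2 remove [wru,zghfc,wnvbg] add [esmdk,fai] -> 8 lines: sei cuhii dilb esmdk fai kxltd zxq lnih
Hunk 3: at line 2 remove [esmdk,fai,kxltd] add [aqgv] -> 6 lines: sei cuhii dilb aqgv zxq lnih
Hunk 4: at line 1 remove [dilb,aqgv] add [saqa,qfv,oip] -> 7 lines: sei cuhii saqa qfv oip zxq lnih
Final line 7: lnih

Answer: lnih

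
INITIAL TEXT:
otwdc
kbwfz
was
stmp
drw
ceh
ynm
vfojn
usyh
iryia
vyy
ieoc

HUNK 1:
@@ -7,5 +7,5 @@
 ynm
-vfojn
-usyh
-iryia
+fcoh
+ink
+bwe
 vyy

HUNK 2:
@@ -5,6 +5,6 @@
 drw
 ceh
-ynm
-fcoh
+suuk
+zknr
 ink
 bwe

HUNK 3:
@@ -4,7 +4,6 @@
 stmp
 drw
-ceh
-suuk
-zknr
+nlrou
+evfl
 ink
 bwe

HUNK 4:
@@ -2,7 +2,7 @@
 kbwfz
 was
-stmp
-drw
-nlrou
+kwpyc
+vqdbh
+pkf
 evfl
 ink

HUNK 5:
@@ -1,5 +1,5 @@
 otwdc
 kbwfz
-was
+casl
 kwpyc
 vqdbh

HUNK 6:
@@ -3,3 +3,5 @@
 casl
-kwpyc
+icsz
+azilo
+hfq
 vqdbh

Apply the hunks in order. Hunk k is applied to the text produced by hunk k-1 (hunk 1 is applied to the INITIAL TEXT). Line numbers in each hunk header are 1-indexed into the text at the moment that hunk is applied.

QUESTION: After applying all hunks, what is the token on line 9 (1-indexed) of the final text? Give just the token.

Hunk 1: at line 7 remove [vfojn,usyh,iryia] add [fcoh,ink,bwe] -> 12 lines: otwdc kbwfz was stmp drw ceh ynm fcoh ink bwe vyy ieoc
Hunk 2: at line 5 remove [ynm,fcoh] add [suuk,zknr] -> 12 lines: otwdc kbwfz was stmp drw ceh suuk zknr ink bwe vyy ieoc
Hunk 3: at line 4 remove [ceh,suuk,zknr] add [nlrou,evfl] -> 11 lines: otwdc kbwfz was stmp drw nlrou evfl ink bwe vyy ieoc
Hunk 4: at line 2 remove [stmp,drw,nlrou] add [kwpyc,vqdbh,pkf] -> 11 lines: otwdc kbwfz was kwpyc vqdbh pkf evfl ink bwe vyy ieoc
Hunk 5: at line 1 remove [was] add [casl] -> 11 lines: otwdc kbwfz casl kwpyc vqdbh pkf evfl ink bwe vyy ieoc
Hunk 6: at line 3 remove [kwpyc] add [icsz,azilo,hfq] -> 13 lines: otwdc kbwfz casl icsz azilo hfq vqdbh pkf evfl ink bwe vyy ieoc
Final line 9: evfl

Answer: evfl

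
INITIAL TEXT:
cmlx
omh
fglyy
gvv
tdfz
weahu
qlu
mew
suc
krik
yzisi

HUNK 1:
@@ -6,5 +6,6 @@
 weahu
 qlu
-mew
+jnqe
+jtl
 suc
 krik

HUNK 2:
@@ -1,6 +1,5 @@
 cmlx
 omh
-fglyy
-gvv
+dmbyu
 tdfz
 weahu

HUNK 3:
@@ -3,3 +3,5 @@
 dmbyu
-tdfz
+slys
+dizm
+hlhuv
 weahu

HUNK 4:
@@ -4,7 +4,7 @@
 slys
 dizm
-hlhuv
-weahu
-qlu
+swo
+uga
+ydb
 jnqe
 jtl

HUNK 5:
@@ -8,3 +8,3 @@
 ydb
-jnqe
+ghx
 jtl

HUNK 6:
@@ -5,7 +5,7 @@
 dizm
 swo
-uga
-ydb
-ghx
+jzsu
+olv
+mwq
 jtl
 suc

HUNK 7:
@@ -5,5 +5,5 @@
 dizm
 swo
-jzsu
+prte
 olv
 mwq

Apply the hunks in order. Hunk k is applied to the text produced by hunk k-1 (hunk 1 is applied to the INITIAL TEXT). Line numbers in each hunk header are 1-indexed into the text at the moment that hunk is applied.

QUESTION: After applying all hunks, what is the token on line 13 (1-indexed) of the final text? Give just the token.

Hunk 1: at line 6 remove [mew] add [jnqe,jtl] -> 12 lines: cmlx omh fglyy gvv tdfz weahu qlu jnqe jtl suc krik yzisi
Hunk 2: at line 1 remove [fglyy,gvv] add [dmbyu] -> 11 lines: cmlx omh dmbyu tdfz weahu qlu jnqe jtl suc krik yzisi
Hunk 3: at line 3 remove [tdfz] add [slys,dizm,hlhuv] -> 13 lines: cmlx omh dmbyu slys dizm hlhuv weahu qlu jnqe jtl suc krik yzisi
Hunk 4: at line 4 remove [hlhuv,weahu,qlu] add [swo,uga,ydb] -> 13 lines: cmlx omh dmbyu slys dizm swo uga ydb jnqe jtl suc krik yzisi
Hunk 5: at line 8 remove [jnqe] add [ghx] -> 13 lines: cmlx omh dmbyu slys dizm swo uga ydb ghx jtl suc krik yzisi
Hunk 6: at line 5 remove [uga,ydb,ghx] add [jzsu,olv,mwq] -> 13 lines: cmlx omh dmbyu slys dizm swo jzsu olv mwq jtl suc krik yzisi
Hunk 7: at line 5 remove [jzsu] add [prte] -> 13 lines: cmlx omh dmbyu slys dizm swo prte olv mwq jtl suc krik yzisi
Final line 13: yzisi

Answer: yzisi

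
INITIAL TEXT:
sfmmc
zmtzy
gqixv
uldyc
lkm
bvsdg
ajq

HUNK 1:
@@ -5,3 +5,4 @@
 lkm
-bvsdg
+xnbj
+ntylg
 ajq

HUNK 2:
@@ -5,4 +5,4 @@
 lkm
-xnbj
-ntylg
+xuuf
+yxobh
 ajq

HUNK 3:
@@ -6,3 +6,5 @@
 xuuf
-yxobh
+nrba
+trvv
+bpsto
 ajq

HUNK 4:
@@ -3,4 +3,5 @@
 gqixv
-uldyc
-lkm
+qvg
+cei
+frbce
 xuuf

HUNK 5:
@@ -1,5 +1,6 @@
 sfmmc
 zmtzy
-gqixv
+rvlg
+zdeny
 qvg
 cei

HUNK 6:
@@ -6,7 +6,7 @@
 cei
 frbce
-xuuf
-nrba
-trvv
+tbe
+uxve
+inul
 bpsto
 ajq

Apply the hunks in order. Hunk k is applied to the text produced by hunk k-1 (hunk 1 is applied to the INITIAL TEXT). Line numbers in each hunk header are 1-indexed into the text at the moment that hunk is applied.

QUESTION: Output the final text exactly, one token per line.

Hunk 1: at line 5 remove [bvsdg] add [xnbj,ntylg] -> 8 lines: sfmmc zmtzy gqixv uldyc lkm xnbj ntylg ajq
Hunk 2: at line 5 remove [xnbj,ntylg] add [xuuf,yxobh] -> 8 lines: sfmmc zmtzy gqixv uldyc lkm xuuf yxobh ajq
Hunk 3: at line 6 remove [yxobh] add [nrba,trvv,bpsto] -> 10 lines: sfmmc zmtzy gqixv uldyc lkm xuuf nrba trvv bpsto ajq
Hunk 4: at line 3 remove [uldyc,lkm] add [qvg,cei,frbce] -> 11 lines: sfmmc zmtzy gqixv qvg cei frbce xuuf nrba trvv bpsto ajq
Hunk 5: at line 1 remove [gqixv] add [rvlg,zdeny] -> 12 lines: sfmmc zmtzy rvlg zdeny qvg cei frbce xuuf nrba trvv bpsto ajq
Hunk 6: at line 6 remove [xuuf,nrba,trvv] add [tbe,uxve,inul] -> 12 lines: sfmmc zmtzy rvlg zdeny qvg cei frbce tbe uxve inul bpsto ajq

Answer: sfmmc
zmtzy
rvlg
zdeny
qvg
cei
frbce
tbe
uxve
inul
bpsto
ajq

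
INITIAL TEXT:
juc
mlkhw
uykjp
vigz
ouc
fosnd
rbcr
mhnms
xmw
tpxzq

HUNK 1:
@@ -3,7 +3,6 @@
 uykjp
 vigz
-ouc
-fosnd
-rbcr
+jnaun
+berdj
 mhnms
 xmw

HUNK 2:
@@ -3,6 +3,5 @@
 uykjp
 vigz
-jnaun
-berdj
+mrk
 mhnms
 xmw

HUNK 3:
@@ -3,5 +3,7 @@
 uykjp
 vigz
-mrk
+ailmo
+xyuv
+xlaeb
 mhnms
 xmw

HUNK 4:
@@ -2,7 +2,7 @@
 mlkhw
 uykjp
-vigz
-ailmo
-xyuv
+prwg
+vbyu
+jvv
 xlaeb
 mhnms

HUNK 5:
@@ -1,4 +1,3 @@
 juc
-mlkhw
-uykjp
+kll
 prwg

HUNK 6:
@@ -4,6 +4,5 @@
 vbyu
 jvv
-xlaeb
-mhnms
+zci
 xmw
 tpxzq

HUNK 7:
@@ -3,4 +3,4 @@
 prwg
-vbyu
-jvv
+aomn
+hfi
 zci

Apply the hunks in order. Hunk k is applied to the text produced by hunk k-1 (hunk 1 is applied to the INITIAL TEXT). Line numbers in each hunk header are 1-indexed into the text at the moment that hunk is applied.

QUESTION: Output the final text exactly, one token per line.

Hunk 1: at line 3 remove [ouc,fosnd,rbcr] add [jnaun,berdj] -> 9 lines: juc mlkhw uykjp vigz jnaun berdj mhnms xmw tpxzq
Hunk 2: at line 3 remove [jnaun,berdj] add [mrk] -> 8 lines: juc mlkhw uykjp vigz mrk mhnms xmw tpxzq
Hunk 3: at line 3 remove [mrk] add [ailmo,xyuv,xlaeb] -> 10 lines: juc mlkhw uykjp vigz ailmo xyuv xlaeb mhnms xmw tpxzq
Hunk 4: at line 2 remove [vigz,ailmo,xyuv] add [prwg,vbyu,jvv] -> 10 lines: juc mlkhw uykjp prwg vbyu jvv xlaeb mhnms xmw tpxzq
Hunk 5: at line 1 remove [mlkhw,uykjp] add [kll] -> 9 lines: juc kll prwg vbyu jvv xlaeb mhnms xmw tpxzq
Hunk 6: at line 4 remove [xlaeb,mhnms] add [zci] -> 8 lines: juc kll prwg vbyu jvv zci xmw tpxzq
Hunk 7: at line 3 remove [vbyu,jvv] add [aomn,hfi] -> 8 lines: juc kll prwg aomn hfi zci xmw tpxzq

Answer: juc
kll
prwg
aomn
hfi
zci
xmw
tpxzq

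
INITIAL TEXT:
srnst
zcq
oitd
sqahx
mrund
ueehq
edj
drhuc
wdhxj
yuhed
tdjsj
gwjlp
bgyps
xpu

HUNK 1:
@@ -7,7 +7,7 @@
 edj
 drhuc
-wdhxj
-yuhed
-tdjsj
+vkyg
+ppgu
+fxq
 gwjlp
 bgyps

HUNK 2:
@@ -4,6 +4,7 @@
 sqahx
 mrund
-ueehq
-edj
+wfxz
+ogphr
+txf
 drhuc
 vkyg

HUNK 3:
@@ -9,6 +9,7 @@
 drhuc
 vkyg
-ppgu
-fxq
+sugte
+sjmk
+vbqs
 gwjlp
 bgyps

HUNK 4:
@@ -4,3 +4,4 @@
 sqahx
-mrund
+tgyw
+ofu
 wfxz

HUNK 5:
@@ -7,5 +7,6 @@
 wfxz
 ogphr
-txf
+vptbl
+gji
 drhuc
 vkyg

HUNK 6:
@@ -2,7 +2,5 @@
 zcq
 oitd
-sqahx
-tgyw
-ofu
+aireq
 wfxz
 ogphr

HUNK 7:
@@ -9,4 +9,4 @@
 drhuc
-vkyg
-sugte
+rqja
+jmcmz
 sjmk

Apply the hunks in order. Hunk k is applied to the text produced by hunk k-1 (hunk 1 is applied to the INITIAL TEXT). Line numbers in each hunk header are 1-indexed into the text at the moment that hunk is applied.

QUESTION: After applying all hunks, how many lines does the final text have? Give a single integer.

Hunk 1: at line 7 remove [wdhxj,yuhed,tdjsj] add [vkyg,ppgu,fxq] -> 14 lines: srnst zcq oitd sqahx mrund ueehq edj drhuc vkyg ppgu fxq gwjlp bgyps xpu
Hunk 2: at line 4 remove [ueehq,edj] add [wfxz,ogphr,txf] -> 15 lines: srnst zcq oitd sqahx mrund wfxz ogphr txf drhuc vkyg ppgu fxq gwjlp bgyps xpu
Hunk 3: at line 9 remove [ppgu,fxq] add [sugte,sjmk,vbqs] -> 16 lines: srnst zcq oitd sqahx mrund wfxz ogphr txf drhuc vkyg sugte sjmk vbqs gwjlp bgyps xpu
Hunk 4: at line 4 remove [mrund] add [tgyw,ofu] -> 17 lines: srnst zcq oitd sqahx tgyw ofu wfxz ogphr txf drhuc vkyg sugte sjmk vbqs gwjlp bgyps xpu
Hunk 5: at line 7 remove [txf] add [vptbl,gji] -> 18 lines: srnst zcq oitd sqahx tgyw ofu wfxz ogphr vptbl gji drhuc vkyg sugte sjmk vbqs gwjlp bgyps xpu
Hunk 6: at line 2 remove [sqahx,tgyw,ofu] add [aireq] -> 16 lines: srnst zcq oitd aireq wfxz ogphr vptbl gji drhuc vkyg sugte sjmk vbqs gwjlp bgyps xpu
Hunk 7: at line 9 remove [vkyg,sugte] add [rqja,jmcmz] -> 16 lines: srnst zcq oitd aireq wfxz ogphr vptbl gji drhuc rqja jmcmz sjmk vbqs gwjlp bgyps xpu
Final line count: 16

Answer: 16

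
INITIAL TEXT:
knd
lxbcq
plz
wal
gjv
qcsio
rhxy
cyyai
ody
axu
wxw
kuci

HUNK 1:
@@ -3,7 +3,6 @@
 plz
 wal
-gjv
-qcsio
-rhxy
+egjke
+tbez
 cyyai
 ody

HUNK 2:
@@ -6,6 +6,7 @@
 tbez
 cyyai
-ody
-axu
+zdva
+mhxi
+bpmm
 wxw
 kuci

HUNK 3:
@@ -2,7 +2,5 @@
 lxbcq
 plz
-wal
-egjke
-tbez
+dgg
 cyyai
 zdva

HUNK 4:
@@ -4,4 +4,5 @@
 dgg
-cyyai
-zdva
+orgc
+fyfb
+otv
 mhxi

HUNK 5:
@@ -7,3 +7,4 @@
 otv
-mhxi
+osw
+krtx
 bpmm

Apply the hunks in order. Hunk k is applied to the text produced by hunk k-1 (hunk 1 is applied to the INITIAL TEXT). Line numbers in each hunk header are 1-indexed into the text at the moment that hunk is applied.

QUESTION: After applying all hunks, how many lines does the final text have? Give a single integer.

Answer: 12

Derivation:
Hunk 1: at line 3 remove [gjv,qcsio,rhxy] add [egjke,tbez] -> 11 lines: knd lxbcq plz wal egjke tbez cyyai ody axu wxw kuci
Hunk 2: at line 6 remove [ody,axu] add [zdva,mhxi,bpmm] -> 12 lines: knd lxbcq plz wal egjke tbez cyyai zdva mhxi bpmm wxw kuci
Hunk 3: at line 2 remove [wal,egjke,tbez] add [dgg] -> 10 lines: knd lxbcq plz dgg cyyai zdva mhxi bpmm wxw kuci
Hunk 4: at line 4 remove [cyyai,zdva] add [orgc,fyfb,otv] -> 11 lines: knd lxbcq plz dgg orgc fyfb otv mhxi bpmm wxw kuci
Hunk 5: at line 7 remove [mhxi] add [osw,krtx] -> 12 lines: knd lxbcq plz dgg orgc fyfb otv osw krtx bpmm wxw kuci
Final line count: 12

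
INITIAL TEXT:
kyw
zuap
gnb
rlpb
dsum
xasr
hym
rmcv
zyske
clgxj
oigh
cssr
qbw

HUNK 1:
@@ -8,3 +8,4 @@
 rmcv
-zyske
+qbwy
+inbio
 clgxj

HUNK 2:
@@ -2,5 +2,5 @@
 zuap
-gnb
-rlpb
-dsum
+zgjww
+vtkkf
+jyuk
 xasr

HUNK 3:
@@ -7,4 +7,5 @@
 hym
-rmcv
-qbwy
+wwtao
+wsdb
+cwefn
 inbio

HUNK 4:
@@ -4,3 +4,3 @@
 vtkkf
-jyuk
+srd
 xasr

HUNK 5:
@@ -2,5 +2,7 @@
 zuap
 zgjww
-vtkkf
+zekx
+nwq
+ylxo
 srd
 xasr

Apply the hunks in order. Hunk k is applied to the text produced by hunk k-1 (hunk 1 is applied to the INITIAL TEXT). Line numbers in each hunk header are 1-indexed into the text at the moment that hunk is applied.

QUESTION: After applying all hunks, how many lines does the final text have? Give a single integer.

Answer: 17

Derivation:
Hunk 1: at line 8 remove [zyske] add [qbwy,inbio] -> 14 lines: kyw zuap gnb rlpb dsum xasr hym rmcv qbwy inbio clgxj oigh cssr qbw
Hunk 2: at line 2 remove [gnb,rlpb,dsum] add [zgjww,vtkkf,jyuk] -> 14 lines: kyw zuap zgjww vtkkf jyuk xasr hym rmcv qbwy inbio clgxj oigh cssr qbw
Hunk 3: at line 7 remove [rmcv,qbwy] add [wwtao,wsdb,cwefn] -> 15 lines: kyw zuap zgjww vtkkf jyuk xasr hym wwtao wsdb cwefn inbio clgxj oigh cssr qbw
Hunk 4: at line 4 remove [jyuk] add [srd] -> 15 lines: kyw zuap zgjww vtkkf srd xasr hym wwtao wsdb cwefn inbio clgxj oigh cssr qbw
Hunk 5: at line 2 remove [vtkkf] add [zekx,nwq,ylxo] -> 17 lines: kyw zuap zgjww zekx nwq ylxo srd xasr hym wwtao wsdb cwefn inbio clgxj oigh cssr qbw
Final line count: 17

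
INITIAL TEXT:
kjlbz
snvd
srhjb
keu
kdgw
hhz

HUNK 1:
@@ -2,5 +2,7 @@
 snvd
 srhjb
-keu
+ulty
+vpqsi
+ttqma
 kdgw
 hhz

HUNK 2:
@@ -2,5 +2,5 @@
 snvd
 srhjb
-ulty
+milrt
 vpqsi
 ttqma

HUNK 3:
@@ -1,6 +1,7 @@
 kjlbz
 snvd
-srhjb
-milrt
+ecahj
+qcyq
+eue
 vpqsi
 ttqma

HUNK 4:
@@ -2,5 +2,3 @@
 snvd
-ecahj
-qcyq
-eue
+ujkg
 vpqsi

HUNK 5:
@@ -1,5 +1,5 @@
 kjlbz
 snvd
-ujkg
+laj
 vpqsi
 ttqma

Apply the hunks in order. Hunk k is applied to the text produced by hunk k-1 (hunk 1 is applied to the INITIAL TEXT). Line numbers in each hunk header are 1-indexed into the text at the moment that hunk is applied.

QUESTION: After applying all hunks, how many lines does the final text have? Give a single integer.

Answer: 7

Derivation:
Hunk 1: at line 2 remove [keu] add [ulty,vpqsi,ttqma] -> 8 lines: kjlbz snvd srhjb ulty vpqsi ttqma kdgw hhz
Hunk 2: at line 2 remove [ulty] add [milrt] -> 8 lines: kjlbz snvd srhjb milrt vpqsi ttqma kdgw hhz
Hunk 3: at line 1 remove [srhjb,milrt] add [ecahj,qcyq,eue] -> 9 lines: kjlbz snvd ecahj qcyq eue vpqsi ttqma kdgw hhz
Hunk 4: at line 2 remove [ecahj,qcyq,eue] add [ujkg] -> 7 lines: kjlbz snvd ujkg vpqsi ttqma kdgw hhz
Hunk 5: at line 1 remove [ujkg] add [laj] -> 7 lines: kjlbz snvd laj vpqsi ttqma kdgw hhz
Final line count: 7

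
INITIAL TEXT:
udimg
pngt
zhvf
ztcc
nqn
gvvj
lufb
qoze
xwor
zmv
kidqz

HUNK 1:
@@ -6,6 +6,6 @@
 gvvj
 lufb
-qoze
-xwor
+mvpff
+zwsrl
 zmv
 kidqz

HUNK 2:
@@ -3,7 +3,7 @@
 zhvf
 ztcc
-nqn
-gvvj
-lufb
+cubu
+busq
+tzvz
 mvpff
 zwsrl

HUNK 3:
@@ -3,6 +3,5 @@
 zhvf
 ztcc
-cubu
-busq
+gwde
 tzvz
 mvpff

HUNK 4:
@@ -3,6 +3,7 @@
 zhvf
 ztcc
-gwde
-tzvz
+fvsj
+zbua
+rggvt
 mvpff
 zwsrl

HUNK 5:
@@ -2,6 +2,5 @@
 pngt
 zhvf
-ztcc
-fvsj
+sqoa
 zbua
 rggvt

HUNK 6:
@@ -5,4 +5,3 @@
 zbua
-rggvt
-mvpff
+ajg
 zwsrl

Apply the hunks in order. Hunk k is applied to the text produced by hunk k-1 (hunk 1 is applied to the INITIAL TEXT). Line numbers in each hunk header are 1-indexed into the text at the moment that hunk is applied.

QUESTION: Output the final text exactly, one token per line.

Hunk 1: at line 6 remove [qoze,xwor] add [mvpff,zwsrl] -> 11 lines: udimg pngt zhvf ztcc nqn gvvj lufb mvpff zwsrl zmv kidqz
Hunk 2: at line 3 remove [nqn,gvvj,lufb] add [cubu,busq,tzvz] -> 11 lines: udimg pngt zhvf ztcc cubu busq tzvz mvpff zwsrl zmv kidqz
Hunk 3: at line 3 remove [cubu,busq] add [gwde] -> 10 lines: udimg pngt zhvf ztcc gwde tzvz mvpff zwsrl zmv kidqz
Hunk 4: at line 3 remove [gwde,tzvz] add [fvsj,zbua,rggvt] -> 11 lines: udimg pngt zhvf ztcc fvsj zbua rggvt mvpff zwsrl zmv kidqz
Hunk 5: at line 2 remove [ztcc,fvsj] add [sqoa] -> 10 lines: udimg pngt zhvf sqoa zbua rggvt mvpff zwsrl zmv kidqz
Hunk 6: at line 5 remove [rggvt,mvpff] add [ajg] -> 9 lines: udimg pngt zhvf sqoa zbua ajg zwsrl zmv kidqz

Answer: udimg
pngt
zhvf
sqoa
zbua
ajg
zwsrl
zmv
kidqz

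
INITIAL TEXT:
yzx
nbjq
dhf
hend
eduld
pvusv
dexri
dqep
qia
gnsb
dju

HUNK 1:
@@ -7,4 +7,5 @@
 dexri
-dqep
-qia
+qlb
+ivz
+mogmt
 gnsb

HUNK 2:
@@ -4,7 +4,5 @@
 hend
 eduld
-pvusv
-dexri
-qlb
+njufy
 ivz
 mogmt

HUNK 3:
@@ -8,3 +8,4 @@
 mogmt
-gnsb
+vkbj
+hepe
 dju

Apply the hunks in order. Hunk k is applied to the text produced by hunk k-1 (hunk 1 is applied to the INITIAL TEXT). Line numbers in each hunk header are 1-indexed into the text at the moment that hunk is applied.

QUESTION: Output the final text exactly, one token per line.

Hunk 1: at line 7 remove [dqep,qia] add [qlb,ivz,mogmt] -> 12 lines: yzx nbjq dhf hend eduld pvusv dexri qlb ivz mogmt gnsb dju
Hunk 2: at line 4 remove [pvusv,dexri,qlb] add [njufy] -> 10 lines: yzx nbjq dhf hend eduld njufy ivz mogmt gnsb dju
Hunk 3: at line 8 remove [gnsb] add [vkbj,hepe] -> 11 lines: yzx nbjq dhf hend eduld njufy ivz mogmt vkbj hepe dju

Answer: yzx
nbjq
dhf
hend
eduld
njufy
ivz
mogmt
vkbj
hepe
dju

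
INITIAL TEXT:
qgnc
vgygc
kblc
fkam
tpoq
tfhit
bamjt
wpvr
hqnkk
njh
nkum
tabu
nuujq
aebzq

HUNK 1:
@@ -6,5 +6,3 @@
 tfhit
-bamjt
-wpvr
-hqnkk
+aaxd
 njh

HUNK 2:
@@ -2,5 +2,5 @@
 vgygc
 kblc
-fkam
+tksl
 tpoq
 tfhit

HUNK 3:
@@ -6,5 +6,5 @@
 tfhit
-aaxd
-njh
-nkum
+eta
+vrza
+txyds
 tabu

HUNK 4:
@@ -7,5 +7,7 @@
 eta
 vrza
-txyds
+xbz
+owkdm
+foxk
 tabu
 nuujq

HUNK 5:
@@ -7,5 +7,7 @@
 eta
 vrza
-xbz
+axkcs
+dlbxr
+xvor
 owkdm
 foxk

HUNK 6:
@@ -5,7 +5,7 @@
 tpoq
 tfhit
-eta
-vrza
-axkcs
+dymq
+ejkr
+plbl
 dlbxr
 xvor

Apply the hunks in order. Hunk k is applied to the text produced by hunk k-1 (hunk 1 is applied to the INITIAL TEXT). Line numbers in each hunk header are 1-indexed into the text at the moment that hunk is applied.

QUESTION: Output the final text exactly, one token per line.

Hunk 1: at line 6 remove [bamjt,wpvr,hqnkk] add [aaxd] -> 12 lines: qgnc vgygc kblc fkam tpoq tfhit aaxd njh nkum tabu nuujq aebzq
Hunk 2: at line 2 remove [fkam] add [tksl] -> 12 lines: qgnc vgygc kblc tksl tpoq tfhit aaxd njh nkum tabu nuujq aebzq
Hunk 3: at line 6 remove [aaxd,njh,nkum] add [eta,vrza,txyds] -> 12 lines: qgnc vgygc kblc tksl tpoq tfhit eta vrza txyds tabu nuujq aebzq
Hunk 4: at line 7 remove [txyds] add [xbz,owkdm,foxk] -> 14 lines: qgnc vgygc kblc tksl tpoq tfhit eta vrza xbz owkdm foxk tabu nuujq aebzq
Hunk 5: at line 7 remove [xbz] add [axkcs,dlbxr,xvor] -> 16 lines: qgnc vgygc kblc tksl tpoq tfhit eta vrza axkcs dlbxr xvor owkdm foxk tabu nuujq aebzq
Hunk 6: at line 5 remove [eta,vrza,axkcs] add [dymq,ejkr,plbl] -> 16 lines: qgnc vgygc kblc tksl tpoq tfhit dymq ejkr plbl dlbxr xvor owkdm foxk tabu nuujq aebzq

Answer: qgnc
vgygc
kblc
tksl
tpoq
tfhit
dymq
ejkr
plbl
dlbxr
xvor
owkdm
foxk
tabu
nuujq
aebzq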